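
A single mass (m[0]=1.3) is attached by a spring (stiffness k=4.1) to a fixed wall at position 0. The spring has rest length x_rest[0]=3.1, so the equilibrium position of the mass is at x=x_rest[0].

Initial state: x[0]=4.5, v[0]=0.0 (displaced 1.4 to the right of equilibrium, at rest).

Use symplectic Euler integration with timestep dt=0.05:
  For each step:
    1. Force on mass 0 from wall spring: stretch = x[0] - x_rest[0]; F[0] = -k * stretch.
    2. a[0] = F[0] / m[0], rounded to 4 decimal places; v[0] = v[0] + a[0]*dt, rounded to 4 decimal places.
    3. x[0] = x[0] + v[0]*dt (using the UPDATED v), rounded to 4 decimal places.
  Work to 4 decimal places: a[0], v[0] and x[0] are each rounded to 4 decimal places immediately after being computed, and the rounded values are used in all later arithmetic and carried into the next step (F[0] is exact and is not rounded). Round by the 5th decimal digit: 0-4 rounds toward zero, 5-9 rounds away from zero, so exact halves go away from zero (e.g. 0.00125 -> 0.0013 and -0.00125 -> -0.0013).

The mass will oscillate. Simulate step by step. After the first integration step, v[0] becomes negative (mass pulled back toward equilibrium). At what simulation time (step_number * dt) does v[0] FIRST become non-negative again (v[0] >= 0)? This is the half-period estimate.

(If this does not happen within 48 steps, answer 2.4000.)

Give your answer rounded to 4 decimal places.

Answer: 1.8000

Derivation:
Step 0: x=[4.5000] v=[0.0000]
Step 1: x=[4.4890] v=[-0.2208]
Step 2: x=[4.4670] v=[-0.4398]
Step 3: x=[4.4342] v=[-0.6554]
Step 4: x=[4.3909] v=[-0.8658]
Step 5: x=[4.3374] v=[-1.0694]
Step 6: x=[4.2742] v=[-1.2645]
Step 7: x=[4.2017] v=[-1.4497]
Step 8: x=[4.1205] v=[-1.6234]
Step 9: x=[4.0313] v=[-1.7843]
Step 10: x=[3.9347] v=[-1.9312]
Step 11: x=[3.8316] v=[-2.0628]
Step 12: x=[3.7227] v=[-2.1782]
Step 13: x=[3.6089] v=[-2.2764]
Step 14: x=[3.4911] v=[-2.3567]
Step 15: x=[3.3702] v=[-2.4184]
Step 16: x=[3.2472] v=[-2.4610]
Step 17: x=[3.1230] v=[-2.4842]
Step 18: x=[2.9986] v=[-2.4878]
Step 19: x=[2.8750] v=[-2.4718]
Step 20: x=[2.7532] v=[-2.4363]
Step 21: x=[2.6341] v=[-2.3816]
Step 22: x=[2.5187] v=[-2.3081]
Step 23: x=[2.4079] v=[-2.2164]
Step 24: x=[2.3025] v=[-2.1073]
Step 25: x=[2.2034] v=[-1.9815]
Step 26: x=[2.1114] v=[-1.8401]
Step 27: x=[2.0272] v=[-1.6842]
Step 28: x=[1.9515] v=[-1.5150]
Step 29: x=[1.8848] v=[-1.3339]
Step 30: x=[1.8277] v=[-1.1423]
Step 31: x=[1.7806] v=[-0.9417]
Step 32: x=[1.7439] v=[-0.7336]
Step 33: x=[1.7179] v=[-0.5198]
Step 34: x=[1.7028] v=[-0.3019]
Step 35: x=[1.6987] v=[-0.0816]
Step 36: x=[1.7057] v=[0.1394]
First v>=0 after going negative at step 36, time=1.8000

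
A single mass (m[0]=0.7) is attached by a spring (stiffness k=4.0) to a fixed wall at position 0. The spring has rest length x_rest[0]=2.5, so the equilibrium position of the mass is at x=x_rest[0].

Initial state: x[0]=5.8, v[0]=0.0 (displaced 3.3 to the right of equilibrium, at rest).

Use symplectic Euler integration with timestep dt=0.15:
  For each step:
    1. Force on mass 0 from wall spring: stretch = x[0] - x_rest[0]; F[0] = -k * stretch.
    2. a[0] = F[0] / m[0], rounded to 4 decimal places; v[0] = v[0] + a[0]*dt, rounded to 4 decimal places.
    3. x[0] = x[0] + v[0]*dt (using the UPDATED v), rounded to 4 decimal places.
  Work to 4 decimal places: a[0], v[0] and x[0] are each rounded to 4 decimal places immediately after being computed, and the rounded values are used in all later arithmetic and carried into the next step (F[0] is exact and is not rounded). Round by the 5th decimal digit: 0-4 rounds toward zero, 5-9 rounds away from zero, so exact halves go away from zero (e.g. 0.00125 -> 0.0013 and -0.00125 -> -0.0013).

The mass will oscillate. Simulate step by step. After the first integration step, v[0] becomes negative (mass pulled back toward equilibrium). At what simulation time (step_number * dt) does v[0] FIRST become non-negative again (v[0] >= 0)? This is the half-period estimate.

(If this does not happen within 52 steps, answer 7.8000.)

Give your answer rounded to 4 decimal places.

Step 0: x=[5.8000] v=[0.0000]
Step 1: x=[5.3757] v=[-2.8286]
Step 2: x=[4.5817] v=[-5.2935]
Step 3: x=[3.5200] v=[-7.0778]
Step 4: x=[2.3272] v=[-7.9521]
Step 5: x=[1.1566] v=[-7.8040]
Step 6: x=[0.1587] v=[-6.6525]
Step 7: x=[-0.5382] v=[-4.6457]
Step 8: x=[-0.8444] v=[-2.0415]
Step 9: x=[-0.7206] v=[0.8251]
First v>=0 after going negative at step 9, time=1.3500

Answer: 1.3500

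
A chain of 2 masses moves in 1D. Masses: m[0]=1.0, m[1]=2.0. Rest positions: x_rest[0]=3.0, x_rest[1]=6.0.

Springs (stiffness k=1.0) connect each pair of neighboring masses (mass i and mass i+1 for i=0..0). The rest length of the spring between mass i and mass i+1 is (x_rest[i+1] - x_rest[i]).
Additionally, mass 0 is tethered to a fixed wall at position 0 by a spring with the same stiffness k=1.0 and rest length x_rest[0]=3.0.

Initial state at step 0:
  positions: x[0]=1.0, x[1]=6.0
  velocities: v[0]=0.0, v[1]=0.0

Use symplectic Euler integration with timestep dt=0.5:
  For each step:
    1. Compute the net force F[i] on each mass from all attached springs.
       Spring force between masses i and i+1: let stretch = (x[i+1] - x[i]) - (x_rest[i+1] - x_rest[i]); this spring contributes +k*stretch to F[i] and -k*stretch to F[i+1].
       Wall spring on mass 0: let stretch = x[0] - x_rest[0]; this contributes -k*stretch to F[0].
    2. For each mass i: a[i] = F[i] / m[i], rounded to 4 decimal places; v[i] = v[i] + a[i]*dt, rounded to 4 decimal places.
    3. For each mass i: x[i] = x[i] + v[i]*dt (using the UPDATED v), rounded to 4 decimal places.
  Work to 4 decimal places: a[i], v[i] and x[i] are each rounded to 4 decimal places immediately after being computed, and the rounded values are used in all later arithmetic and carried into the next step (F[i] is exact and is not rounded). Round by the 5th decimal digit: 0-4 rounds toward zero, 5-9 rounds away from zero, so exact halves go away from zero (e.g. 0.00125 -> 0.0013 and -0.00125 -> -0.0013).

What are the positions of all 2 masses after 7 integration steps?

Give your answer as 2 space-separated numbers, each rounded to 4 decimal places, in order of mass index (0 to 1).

Step 0: x=[1.0000 6.0000] v=[0.0000 0.0000]
Step 1: x=[2.0000 5.7500] v=[2.0000 -0.5000]
Step 2: x=[3.4375 5.4063] v=[2.8750 -0.6875]
Step 3: x=[4.5079 5.1915] v=[2.1407 -0.4297]
Step 4: x=[4.6222 5.2662] v=[0.2286 0.1494]
Step 5: x=[3.7420 5.6354] v=[-1.7605 0.7384]
Step 6: x=[2.3996 6.1430] v=[-2.6848 1.0151]
Step 7: x=[1.3932 6.5577] v=[-2.0129 0.8293]

Answer: 1.3932 6.5577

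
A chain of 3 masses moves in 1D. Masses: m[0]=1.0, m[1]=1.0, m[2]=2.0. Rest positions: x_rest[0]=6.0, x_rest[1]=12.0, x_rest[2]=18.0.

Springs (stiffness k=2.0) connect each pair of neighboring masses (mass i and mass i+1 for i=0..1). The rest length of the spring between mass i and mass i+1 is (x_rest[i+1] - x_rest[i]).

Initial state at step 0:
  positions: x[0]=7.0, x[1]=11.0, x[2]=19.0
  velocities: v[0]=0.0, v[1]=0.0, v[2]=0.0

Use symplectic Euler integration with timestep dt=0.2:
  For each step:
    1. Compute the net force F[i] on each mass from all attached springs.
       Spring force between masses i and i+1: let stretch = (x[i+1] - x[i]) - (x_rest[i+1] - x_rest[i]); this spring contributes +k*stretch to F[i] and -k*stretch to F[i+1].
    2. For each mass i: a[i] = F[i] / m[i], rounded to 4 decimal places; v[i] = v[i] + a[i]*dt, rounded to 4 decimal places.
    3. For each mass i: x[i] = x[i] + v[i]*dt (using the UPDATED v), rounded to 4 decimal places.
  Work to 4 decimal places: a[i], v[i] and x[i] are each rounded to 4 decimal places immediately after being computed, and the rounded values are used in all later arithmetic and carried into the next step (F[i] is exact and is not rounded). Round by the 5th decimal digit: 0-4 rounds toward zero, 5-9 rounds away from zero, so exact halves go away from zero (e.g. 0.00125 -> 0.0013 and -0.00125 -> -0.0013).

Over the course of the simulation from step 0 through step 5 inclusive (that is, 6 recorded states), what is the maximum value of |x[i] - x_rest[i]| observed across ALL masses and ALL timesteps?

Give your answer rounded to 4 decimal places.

Answer: 1.7427

Derivation:
Step 0: x=[7.0000 11.0000 19.0000] v=[0.0000 0.0000 0.0000]
Step 1: x=[6.8400 11.3200 18.9200] v=[-0.8000 1.6000 -0.4000]
Step 2: x=[6.5584 11.8896 18.7760] v=[-1.4080 2.8480 -0.7200]
Step 3: x=[6.2233 12.5836 18.5965] v=[-1.6755 3.4701 -0.8973]
Step 4: x=[5.9170 13.2498 18.4165] v=[-1.5314 3.3311 -0.8999]
Step 5: x=[5.7173 13.7427 18.2699] v=[-0.9983 2.4647 -0.7332]
Max displacement = 1.7427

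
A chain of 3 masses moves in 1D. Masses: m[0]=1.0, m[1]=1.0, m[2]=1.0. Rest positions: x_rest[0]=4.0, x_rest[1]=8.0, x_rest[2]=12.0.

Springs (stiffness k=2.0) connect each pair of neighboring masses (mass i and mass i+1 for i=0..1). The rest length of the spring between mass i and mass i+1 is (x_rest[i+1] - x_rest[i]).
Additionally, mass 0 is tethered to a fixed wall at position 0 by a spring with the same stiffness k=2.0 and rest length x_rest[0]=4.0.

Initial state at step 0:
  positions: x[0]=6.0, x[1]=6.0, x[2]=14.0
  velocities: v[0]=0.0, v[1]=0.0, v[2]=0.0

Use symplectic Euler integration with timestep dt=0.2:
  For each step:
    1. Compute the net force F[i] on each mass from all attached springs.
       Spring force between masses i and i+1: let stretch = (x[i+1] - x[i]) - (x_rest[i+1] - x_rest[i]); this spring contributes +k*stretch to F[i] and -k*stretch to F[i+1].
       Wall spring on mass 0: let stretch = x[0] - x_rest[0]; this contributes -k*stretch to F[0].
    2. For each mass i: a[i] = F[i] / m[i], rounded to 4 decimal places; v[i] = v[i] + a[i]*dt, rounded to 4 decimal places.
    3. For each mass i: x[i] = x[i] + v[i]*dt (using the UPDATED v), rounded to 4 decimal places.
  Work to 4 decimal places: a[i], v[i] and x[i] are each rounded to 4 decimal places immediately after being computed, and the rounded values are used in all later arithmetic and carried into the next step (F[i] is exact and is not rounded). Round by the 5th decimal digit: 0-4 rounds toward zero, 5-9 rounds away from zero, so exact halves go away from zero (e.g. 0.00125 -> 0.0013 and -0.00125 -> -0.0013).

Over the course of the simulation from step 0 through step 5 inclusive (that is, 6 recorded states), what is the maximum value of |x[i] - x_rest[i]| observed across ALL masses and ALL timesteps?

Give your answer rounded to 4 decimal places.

Answer: 2.8828

Derivation:
Step 0: x=[6.0000 6.0000 14.0000] v=[0.0000 0.0000 0.0000]
Step 1: x=[5.5200 6.6400 13.6800] v=[-2.4000 3.2000 -1.6000]
Step 2: x=[4.6880 7.7536 13.1168] v=[-4.1600 5.5680 -2.8160]
Step 3: x=[3.7262 9.0510 12.4445] v=[-4.8090 6.4870 -3.3613]
Step 4: x=[2.8923 10.1939 11.8208] v=[-4.1696 5.7145 -3.1187]
Step 5: x=[2.4111 10.8828 11.3869] v=[-2.4059 3.4446 -2.1695]
Max displacement = 2.8828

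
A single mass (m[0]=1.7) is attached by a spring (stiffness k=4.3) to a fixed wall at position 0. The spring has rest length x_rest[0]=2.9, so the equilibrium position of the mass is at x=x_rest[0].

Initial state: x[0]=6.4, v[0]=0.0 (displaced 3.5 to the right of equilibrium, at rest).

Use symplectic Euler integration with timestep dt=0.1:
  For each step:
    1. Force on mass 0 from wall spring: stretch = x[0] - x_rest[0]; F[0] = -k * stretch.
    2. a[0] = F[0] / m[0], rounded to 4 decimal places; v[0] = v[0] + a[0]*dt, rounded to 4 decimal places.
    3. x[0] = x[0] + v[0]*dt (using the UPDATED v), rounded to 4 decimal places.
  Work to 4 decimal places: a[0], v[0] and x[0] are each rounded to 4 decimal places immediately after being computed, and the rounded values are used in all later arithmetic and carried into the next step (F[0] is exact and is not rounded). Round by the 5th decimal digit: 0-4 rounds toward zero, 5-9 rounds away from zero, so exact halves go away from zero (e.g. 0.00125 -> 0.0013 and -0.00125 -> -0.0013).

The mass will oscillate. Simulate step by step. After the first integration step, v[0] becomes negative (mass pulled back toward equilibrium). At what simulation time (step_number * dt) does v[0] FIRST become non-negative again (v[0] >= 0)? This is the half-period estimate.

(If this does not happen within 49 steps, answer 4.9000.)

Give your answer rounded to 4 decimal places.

Answer: 2.0000

Derivation:
Step 0: x=[6.4000] v=[0.0000]
Step 1: x=[6.3115] v=[-0.8853]
Step 2: x=[6.1367] v=[-1.7482]
Step 3: x=[5.8800] v=[-2.5669]
Step 4: x=[5.5479] v=[-3.3207]
Step 5: x=[5.1489] v=[-3.9905]
Step 6: x=[4.6930] v=[-4.5593]
Step 7: x=[4.1917] v=[-5.0128]
Step 8: x=[3.6578] v=[-5.3395]
Step 9: x=[3.1047] v=[-5.5312]
Step 10: x=[2.5464] v=[-5.5830]
Step 11: x=[1.9970] v=[-5.4936]
Step 12: x=[1.4705] v=[-5.2652]
Step 13: x=[0.9801] v=[-4.9036]
Step 14: x=[0.5383] v=[-4.4180]
Step 15: x=[0.1562] v=[-3.8206]
Step 16: x=[-0.1565] v=[-3.1266]
Step 17: x=[-0.3919] v=[-2.3535]
Step 18: x=[-0.5440] v=[-1.5208]
Step 19: x=[-0.6090] v=[-0.6497]
Step 20: x=[-0.5852] v=[0.2379]
First v>=0 after going negative at step 20, time=2.0000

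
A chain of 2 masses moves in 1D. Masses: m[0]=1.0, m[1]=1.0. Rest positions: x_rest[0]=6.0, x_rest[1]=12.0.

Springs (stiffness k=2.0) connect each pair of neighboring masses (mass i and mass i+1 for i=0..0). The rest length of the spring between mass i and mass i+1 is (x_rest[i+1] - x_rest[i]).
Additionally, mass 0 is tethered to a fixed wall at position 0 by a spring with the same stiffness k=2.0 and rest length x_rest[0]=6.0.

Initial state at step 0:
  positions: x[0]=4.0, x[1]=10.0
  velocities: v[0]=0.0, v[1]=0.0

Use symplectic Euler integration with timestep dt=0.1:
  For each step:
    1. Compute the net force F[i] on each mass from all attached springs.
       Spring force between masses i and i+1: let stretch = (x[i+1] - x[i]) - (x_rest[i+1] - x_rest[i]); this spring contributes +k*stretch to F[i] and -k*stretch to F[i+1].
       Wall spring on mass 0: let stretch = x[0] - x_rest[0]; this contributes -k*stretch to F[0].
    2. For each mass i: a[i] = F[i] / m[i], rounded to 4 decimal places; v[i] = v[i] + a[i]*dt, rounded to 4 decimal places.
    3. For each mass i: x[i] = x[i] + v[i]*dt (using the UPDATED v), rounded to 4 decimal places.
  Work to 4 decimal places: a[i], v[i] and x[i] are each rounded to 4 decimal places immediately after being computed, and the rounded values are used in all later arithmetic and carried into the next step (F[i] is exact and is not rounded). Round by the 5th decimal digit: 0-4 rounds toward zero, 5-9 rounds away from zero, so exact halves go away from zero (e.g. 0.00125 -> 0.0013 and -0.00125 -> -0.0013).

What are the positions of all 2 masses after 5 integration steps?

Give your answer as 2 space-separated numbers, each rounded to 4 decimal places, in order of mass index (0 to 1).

Step 0: x=[4.0000 10.0000] v=[0.0000 0.0000]
Step 1: x=[4.0400 10.0000] v=[0.4000 0.0000]
Step 2: x=[4.1184 10.0008] v=[0.7840 0.0080]
Step 3: x=[4.2321 10.0040] v=[1.1368 0.0315]
Step 4: x=[4.3766 10.0117] v=[1.4448 0.0771]
Step 5: x=[4.5463 10.0267] v=[1.6965 0.1501]

Answer: 4.5463 10.0267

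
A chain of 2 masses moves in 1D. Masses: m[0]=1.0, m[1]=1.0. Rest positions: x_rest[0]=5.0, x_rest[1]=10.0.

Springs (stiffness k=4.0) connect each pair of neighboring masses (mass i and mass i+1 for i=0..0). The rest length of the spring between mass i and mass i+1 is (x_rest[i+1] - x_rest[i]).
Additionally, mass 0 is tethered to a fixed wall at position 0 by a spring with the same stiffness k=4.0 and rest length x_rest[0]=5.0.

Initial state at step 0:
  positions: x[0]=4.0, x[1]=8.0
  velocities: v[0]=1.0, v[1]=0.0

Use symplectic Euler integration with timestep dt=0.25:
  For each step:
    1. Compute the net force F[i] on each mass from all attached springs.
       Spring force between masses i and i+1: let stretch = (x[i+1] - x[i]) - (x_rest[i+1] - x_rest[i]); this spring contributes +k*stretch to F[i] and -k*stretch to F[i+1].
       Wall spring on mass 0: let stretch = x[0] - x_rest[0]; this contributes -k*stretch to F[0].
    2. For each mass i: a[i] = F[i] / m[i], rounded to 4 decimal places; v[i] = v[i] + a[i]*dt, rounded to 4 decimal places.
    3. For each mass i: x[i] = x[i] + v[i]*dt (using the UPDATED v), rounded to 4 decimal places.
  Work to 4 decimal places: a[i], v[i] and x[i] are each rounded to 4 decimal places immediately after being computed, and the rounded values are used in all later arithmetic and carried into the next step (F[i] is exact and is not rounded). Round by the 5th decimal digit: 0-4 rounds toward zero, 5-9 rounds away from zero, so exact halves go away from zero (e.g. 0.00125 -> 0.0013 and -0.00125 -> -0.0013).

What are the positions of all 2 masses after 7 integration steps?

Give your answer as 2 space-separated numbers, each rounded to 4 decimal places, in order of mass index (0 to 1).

Answer: 6.0795 11.5684

Derivation:
Step 0: x=[4.0000 8.0000] v=[1.0000 0.0000]
Step 1: x=[4.2500 8.2500] v=[1.0000 1.0000]
Step 2: x=[4.4375 8.7500] v=[0.7500 2.0000]
Step 3: x=[4.5938 9.4219] v=[0.6250 2.6875]
Step 4: x=[4.8086 10.1368] v=[0.8593 2.8594]
Step 5: x=[5.1533 10.7696] v=[1.3789 2.5312]
Step 6: x=[5.6138 11.2483] v=[1.8419 1.9149]
Step 7: x=[6.0795 11.5684] v=[1.8626 1.2804]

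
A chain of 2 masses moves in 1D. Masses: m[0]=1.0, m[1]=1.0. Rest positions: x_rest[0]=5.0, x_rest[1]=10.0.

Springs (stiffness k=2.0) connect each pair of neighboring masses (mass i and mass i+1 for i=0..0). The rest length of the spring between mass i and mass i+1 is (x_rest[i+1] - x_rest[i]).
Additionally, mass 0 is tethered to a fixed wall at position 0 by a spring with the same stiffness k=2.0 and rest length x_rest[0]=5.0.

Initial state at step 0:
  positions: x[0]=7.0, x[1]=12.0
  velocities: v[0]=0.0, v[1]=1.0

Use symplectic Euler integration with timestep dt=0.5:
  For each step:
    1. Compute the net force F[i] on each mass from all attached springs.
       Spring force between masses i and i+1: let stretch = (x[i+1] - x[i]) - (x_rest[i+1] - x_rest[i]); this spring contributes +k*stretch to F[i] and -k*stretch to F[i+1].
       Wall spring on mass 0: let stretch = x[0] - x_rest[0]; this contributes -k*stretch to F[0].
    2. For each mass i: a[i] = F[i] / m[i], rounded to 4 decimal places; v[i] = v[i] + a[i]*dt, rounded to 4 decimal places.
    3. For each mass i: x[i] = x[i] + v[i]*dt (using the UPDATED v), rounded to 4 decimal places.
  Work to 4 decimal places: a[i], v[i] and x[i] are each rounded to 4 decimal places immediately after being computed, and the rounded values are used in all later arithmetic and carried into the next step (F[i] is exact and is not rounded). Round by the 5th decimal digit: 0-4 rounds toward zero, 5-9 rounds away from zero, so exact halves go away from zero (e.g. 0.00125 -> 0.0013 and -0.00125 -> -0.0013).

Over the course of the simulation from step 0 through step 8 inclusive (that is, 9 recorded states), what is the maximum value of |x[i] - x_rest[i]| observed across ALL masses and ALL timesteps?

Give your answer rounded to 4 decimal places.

Answer: 2.5000

Derivation:
Step 0: x=[7.0000 12.0000] v=[0.0000 1.0000]
Step 1: x=[6.0000 12.5000] v=[-2.0000 1.0000]
Step 2: x=[5.2500 12.2500] v=[-1.5000 -0.5000]
Step 3: x=[5.3750 11.0000] v=[0.2500 -2.5000]
Step 4: x=[5.6250 9.4375] v=[0.5000 -3.1250]
Step 5: x=[4.9688 8.4688] v=[-1.3125 -1.9375]
Step 6: x=[3.5782 8.2501] v=[-2.7813 -0.4375]
Step 7: x=[2.7344 8.1954] v=[-1.6876 -0.1094]
Step 8: x=[3.2539 7.9102] v=[1.0390 -0.5704]
Max displacement = 2.5000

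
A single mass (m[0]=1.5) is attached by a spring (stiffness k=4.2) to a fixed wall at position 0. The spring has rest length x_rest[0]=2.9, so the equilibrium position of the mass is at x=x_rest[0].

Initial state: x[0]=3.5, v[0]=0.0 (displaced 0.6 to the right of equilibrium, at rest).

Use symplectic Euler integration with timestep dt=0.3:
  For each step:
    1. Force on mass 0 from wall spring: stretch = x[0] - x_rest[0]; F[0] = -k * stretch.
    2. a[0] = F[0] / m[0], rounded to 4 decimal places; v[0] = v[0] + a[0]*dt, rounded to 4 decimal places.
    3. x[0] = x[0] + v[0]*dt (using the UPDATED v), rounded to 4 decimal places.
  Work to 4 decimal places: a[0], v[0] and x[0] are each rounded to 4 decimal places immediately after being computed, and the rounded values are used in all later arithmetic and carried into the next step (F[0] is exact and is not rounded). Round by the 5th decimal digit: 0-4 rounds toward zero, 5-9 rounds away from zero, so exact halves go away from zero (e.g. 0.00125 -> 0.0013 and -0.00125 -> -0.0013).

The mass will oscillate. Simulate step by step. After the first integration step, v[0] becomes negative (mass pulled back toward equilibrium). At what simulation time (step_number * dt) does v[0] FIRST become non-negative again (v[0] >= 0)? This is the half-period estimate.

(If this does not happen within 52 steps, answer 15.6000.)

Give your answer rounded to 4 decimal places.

Answer: 2.1000

Derivation:
Step 0: x=[3.5000] v=[0.0000]
Step 1: x=[3.3488] v=[-0.5040]
Step 2: x=[3.0845] v=[-0.8810]
Step 3: x=[2.7737] v=[-1.0360]
Step 4: x=[2.4947] v=[-0.9299]
Step 5: x=[2.3179] v=[-0.5895]
Step 6: x=[2.2878] v=[-0.1005]
Step 7: x=[2.4119] v=[0.4138]
First v>=0 after going negative at step 7, time=2.1000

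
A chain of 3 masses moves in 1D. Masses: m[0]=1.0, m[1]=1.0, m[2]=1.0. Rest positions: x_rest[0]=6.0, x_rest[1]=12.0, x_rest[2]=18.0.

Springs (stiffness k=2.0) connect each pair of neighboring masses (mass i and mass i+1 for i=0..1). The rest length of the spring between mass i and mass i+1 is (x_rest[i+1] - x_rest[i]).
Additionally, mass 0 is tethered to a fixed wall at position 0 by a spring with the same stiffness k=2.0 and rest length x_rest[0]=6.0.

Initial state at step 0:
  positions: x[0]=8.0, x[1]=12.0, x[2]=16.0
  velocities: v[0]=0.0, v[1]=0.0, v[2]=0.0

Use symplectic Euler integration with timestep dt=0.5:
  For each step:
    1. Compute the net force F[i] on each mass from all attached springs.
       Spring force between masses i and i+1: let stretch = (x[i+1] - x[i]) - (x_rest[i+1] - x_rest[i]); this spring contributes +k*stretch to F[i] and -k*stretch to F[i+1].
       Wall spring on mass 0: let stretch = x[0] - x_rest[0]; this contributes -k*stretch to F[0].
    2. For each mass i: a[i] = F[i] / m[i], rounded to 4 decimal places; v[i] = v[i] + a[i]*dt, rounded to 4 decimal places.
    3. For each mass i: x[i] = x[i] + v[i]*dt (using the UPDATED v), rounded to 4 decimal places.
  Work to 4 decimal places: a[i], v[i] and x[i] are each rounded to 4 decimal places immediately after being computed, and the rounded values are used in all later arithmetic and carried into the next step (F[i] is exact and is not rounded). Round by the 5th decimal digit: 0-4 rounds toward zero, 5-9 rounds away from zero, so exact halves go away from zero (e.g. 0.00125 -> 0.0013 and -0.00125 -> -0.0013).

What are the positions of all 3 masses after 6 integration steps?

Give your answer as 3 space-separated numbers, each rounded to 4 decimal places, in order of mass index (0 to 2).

Answer: 7.8125 13.5938 16.4375

Derivation:
Step 0: x=[8.0000 12.0000 16.0000] v=[0.0000 0.0000 0.0000]
Step 1: x=[6.0000 12.0000 17.0000] v=[-4.0000 0.0000 2.0000]
Step 2: x=[4.0000 11.5000 18.5000] v=[-4.0000 -1.0000 3.0000]
Step 3: x=[3.7500 10.7500 19.5000] v=[-0.5000 -1.5000 2.0000]
Step 4: x=[5.1250 10.8750 19.1250] v=[2.7500 0.2500 -0.7500]
Step 5: x=[6.8125 12.2500 17.6250] v=[3.3750 2.7500 -3.0000]
Step 6: x=[7.8125 13.5938 16.4375] v=[2.0000 2.6875 -2.3750]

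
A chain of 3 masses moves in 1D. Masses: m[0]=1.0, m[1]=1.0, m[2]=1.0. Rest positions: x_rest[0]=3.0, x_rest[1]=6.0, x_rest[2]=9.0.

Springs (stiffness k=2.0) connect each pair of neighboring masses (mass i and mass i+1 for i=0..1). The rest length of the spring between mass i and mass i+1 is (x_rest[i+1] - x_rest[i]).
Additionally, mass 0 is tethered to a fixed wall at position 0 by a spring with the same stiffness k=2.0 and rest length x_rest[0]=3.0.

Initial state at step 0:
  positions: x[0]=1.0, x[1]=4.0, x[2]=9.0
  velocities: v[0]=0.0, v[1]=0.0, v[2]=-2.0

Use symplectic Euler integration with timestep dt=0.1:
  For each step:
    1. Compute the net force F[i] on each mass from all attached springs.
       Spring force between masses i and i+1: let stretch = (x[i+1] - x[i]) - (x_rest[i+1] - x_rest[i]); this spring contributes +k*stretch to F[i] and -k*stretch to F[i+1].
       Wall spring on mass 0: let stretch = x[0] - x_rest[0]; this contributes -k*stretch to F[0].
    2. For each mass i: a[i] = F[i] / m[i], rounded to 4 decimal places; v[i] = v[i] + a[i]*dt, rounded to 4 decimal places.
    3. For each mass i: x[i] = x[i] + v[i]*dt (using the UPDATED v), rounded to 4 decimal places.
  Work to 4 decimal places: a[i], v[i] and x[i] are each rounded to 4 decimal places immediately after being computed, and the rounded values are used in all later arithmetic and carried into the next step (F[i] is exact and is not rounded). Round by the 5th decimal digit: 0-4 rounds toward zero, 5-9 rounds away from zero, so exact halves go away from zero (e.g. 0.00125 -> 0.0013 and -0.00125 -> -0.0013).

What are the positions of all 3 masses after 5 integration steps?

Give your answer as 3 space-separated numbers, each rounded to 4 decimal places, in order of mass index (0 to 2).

Answer: 1.5704 4.4711 7.5309

Derivation:
Step 0: x=[1.0000 4.0000 9.0000] v=[0.0000 0.0000 -2.0000]
Step 1: x=[1.0400 4.0400 8.7600] v=[0.4000 0.4000 -2.4000]
Step 2: x=[1.1192 4.1144 8.4856] v=[0.7920 0.7440 -2.7440]
Step 3: x=[1.2359 4.2163 8.1838] v=[1.1672 1.0192 -3.0182]
Step 4: x=[1.3875 4.3380 7.8626] v=[1.5161 1.2166 -3.2117]
Step 5: x=[1.5704 4.4711 7.5309] v=[1.8287 1.3314 -3.3166]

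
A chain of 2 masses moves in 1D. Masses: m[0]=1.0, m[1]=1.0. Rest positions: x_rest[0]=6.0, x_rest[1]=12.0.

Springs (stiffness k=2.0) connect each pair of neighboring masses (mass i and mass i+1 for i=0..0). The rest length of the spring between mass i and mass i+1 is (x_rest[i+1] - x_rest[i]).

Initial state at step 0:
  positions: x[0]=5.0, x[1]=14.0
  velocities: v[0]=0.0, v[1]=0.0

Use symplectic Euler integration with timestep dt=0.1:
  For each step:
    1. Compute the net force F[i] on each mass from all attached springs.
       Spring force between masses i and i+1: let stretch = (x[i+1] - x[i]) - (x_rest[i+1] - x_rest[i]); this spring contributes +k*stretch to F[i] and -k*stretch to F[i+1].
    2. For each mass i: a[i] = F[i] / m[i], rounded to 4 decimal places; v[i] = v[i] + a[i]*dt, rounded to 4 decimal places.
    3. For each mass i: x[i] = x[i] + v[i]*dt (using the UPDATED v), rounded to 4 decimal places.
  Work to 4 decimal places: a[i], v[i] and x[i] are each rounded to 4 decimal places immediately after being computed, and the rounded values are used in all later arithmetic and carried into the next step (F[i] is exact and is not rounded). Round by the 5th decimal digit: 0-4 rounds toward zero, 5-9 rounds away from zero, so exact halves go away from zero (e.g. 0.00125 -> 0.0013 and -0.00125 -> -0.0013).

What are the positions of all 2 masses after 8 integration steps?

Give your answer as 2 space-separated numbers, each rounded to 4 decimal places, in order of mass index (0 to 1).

Answer: 6.6985 12.3015

Derivation:
Step 0: x=[5.0000 14.0000] v=[0.0000 0.0000]
Step 1: x=[5.0600 13.9400] v=[0.6000 -0.6000]
Step 2: x=[5.1776 13.8224] v=[1.1760 -1.1760]
Step 3: x=[5.3481 13.6519] v=[1.7050 -1.7050]
Step 4: x=[5.5647 13.4353] v=[2.1658 -2.1658]
Step 5: x=[5.8187 13.1813] v=[2.5399 -2.5399]
Step 6: x=[6.0999 12.9001] v=[2.8124 -2.8124]
Step 7: x=[6.3971 12.6029] v=[2.9724 -2.9724]
Step 8: x=[6.6985 12.3015] v=[3.0136 -3.0136]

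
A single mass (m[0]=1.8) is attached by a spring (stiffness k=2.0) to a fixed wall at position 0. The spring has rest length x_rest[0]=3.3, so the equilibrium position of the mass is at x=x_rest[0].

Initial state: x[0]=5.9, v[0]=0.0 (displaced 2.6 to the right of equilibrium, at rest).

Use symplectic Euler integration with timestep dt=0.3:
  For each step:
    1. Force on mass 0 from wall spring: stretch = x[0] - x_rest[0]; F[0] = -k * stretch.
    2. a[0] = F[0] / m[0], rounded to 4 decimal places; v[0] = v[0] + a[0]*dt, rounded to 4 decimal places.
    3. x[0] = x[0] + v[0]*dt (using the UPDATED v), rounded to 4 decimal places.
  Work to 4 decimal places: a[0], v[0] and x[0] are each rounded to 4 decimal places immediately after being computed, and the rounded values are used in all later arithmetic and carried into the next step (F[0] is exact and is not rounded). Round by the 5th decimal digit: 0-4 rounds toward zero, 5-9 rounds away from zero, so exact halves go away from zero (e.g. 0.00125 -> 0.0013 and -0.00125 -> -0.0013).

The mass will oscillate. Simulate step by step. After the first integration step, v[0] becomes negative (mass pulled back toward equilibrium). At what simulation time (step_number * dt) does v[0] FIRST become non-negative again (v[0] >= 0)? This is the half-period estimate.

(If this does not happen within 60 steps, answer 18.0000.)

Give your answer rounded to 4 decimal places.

Step 0: x=[5.9000] v=[0.0000]
Step 1: x=[5.6400] v=[-0.8667]
Step 2: x=[5.1460] v=[-1.6467]
Step 3: x=[4.4674] v=[-2.2620]
Step 4: x=[3.6721] v=[-2.6511]
Step 5: x=[2.8396] v=[-2.7751]
Step 6: x=[2.0531] v=[-2.6216]
Step 7: x=[1.3913] v=[-2.2060]
Step 8: x=[0.9204] v=[-1.5698]
Step 9: x=[0.6874] v=[-0.7766]
Step 10: x=[0.7157] v=[0.0943]
First v>=0 after going negative at step 10, time=3.0000

Answer: 3.0000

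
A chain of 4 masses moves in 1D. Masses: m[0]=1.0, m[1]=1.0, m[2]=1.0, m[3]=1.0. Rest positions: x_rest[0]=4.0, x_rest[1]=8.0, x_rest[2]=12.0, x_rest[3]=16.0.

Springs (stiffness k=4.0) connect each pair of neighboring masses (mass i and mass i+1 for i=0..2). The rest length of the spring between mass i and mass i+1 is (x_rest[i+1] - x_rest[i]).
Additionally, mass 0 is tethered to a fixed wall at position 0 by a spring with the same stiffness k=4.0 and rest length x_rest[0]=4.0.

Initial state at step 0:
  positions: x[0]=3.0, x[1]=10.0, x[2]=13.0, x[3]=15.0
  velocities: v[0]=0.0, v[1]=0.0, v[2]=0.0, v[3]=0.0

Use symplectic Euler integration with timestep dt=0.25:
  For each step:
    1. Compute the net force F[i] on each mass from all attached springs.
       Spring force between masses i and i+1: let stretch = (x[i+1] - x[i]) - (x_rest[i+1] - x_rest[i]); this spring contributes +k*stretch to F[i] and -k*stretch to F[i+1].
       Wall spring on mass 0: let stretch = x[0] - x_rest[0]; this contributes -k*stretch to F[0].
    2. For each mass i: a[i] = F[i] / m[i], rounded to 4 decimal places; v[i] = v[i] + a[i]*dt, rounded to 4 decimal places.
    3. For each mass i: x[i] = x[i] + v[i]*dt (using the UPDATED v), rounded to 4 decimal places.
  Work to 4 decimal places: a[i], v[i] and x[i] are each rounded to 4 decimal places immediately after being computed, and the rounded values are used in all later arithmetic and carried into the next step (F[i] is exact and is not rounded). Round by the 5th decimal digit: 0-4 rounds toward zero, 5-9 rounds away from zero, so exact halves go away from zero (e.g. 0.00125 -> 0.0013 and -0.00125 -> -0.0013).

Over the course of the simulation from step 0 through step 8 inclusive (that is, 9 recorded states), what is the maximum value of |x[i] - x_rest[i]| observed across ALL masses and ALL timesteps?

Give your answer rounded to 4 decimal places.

Answer: 2.1344

Derivation:
Step 0: x=[3.0000 10.0000 13.0000 15.0000] v=[0.0000 0.0000 0.0000 0.0000]
Step 1: x=[4.0000 9.0000 12.7500 15.5000] v=[4.0000 -4.0000 -1.0000 2.0000]
Step 2: x=[5.2500 7.6875 12.2500 16.3125] v=[5.0000 -5.2500 -2.0000 3.2500]
Step 3: x=[5.7969 6.9063 11.6250 17.1094] v=[2.1875 -3.1250 -2.5000 3.1875]
Step 4: x=[5.1719 7.0274 11.1914 17.5352] v=[-2.5000 0.4843 -1.7343 1.7031]
Step 5: x=[3.7178 7.7256 11.3028 17.3750] v=[-5.8164 2.7928 0.4455 -0.6407]
Step 6: x=[2.3362 8.3162 12.0379 16.6968] v=[-5.5264 2.3622 2.9405 -2.7129]
Step 7: x=[1.8656 8.3422 13.0073 15.8539] v=[-1.8826 0.1039 3.8777 -3.3718]
Step 8: x=[2.5477 7.9153 13.5221 15.2993] v=[2.7284 -1.7076 2.0592 -2.2184]
Max displacement = 2.1344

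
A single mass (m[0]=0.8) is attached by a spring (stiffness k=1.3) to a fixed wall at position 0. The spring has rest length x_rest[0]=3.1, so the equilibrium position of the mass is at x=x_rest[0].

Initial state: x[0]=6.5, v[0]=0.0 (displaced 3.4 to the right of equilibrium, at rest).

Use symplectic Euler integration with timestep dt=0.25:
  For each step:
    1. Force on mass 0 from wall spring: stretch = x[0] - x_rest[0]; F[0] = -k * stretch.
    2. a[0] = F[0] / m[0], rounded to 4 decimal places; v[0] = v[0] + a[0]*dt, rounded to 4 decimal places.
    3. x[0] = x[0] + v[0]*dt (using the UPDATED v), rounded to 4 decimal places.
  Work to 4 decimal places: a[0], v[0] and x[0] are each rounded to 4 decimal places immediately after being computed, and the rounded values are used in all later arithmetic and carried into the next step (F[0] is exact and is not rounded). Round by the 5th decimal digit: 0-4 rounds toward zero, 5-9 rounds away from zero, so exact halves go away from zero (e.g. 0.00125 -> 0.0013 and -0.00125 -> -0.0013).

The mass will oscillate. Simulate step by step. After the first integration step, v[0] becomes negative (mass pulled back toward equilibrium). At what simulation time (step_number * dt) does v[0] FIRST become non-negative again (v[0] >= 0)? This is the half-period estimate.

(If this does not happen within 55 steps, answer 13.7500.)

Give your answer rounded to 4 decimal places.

Answer: 2.5000

Derivation:
Step 0: x=[6.5000] v=[0.0000]
Step 1: x=[6.1547] v=[-1.3813]
Step 2: x=[5.4991] v=[-2.6223]
Step 3: x=[4.5999] v=[-3.5969]
Step 4: x=[3.5484] v=[-4.2062]
Step 5: x=[2.4513] v=[-4.3884]
Step 6: x=[1.4201] v=[-4.1249]
Step 7: x=[0.5595] v=[-3.4425]
Step 8: x=[-0.0431] v=[-2.4104]
Step 9: x=[-0.3265] v=[-1.1335]
Step 10: x=[-0.2619] v=[0.2585]
First v>=0 after going negative at step 10, time=2.5000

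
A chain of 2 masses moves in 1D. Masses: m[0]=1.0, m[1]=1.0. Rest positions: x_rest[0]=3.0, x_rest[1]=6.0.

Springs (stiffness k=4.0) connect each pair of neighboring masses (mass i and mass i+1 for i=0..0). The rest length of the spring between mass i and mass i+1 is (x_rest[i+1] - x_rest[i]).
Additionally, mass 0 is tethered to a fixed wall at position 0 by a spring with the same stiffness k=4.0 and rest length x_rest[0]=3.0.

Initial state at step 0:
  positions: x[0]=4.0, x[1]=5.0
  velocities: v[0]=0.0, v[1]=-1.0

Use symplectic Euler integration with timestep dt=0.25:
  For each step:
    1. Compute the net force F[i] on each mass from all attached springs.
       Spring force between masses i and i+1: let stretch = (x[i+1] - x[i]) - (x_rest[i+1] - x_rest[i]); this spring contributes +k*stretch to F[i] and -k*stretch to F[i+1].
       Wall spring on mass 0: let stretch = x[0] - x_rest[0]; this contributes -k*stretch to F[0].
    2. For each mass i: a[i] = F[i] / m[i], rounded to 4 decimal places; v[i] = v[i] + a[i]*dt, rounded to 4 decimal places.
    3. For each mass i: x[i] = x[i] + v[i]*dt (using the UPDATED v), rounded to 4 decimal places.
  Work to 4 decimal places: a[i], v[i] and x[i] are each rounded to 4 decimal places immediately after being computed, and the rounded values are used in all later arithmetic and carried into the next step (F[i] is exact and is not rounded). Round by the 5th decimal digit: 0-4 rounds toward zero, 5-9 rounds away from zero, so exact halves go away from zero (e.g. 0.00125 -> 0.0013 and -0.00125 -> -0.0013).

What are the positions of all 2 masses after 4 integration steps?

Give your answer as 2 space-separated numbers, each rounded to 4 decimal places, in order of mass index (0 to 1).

Answer: 1.5430 6.0586

Derivation:
Step 0: x=[4.0000 5.0000] v=[0.0000 -1.0000]
Step 1: x=[3.2500 5.2500] v=[-3.0000 1.0000]
Step 2: x=[2.1875 5.7500] v=[-4.2500 2.0000]
Step 3: x=[1.4688 6.1094] v=[-2.8750 1.4375]
Step 4: x=[1.5430 6.0586] v=[0.2968 -0.2031]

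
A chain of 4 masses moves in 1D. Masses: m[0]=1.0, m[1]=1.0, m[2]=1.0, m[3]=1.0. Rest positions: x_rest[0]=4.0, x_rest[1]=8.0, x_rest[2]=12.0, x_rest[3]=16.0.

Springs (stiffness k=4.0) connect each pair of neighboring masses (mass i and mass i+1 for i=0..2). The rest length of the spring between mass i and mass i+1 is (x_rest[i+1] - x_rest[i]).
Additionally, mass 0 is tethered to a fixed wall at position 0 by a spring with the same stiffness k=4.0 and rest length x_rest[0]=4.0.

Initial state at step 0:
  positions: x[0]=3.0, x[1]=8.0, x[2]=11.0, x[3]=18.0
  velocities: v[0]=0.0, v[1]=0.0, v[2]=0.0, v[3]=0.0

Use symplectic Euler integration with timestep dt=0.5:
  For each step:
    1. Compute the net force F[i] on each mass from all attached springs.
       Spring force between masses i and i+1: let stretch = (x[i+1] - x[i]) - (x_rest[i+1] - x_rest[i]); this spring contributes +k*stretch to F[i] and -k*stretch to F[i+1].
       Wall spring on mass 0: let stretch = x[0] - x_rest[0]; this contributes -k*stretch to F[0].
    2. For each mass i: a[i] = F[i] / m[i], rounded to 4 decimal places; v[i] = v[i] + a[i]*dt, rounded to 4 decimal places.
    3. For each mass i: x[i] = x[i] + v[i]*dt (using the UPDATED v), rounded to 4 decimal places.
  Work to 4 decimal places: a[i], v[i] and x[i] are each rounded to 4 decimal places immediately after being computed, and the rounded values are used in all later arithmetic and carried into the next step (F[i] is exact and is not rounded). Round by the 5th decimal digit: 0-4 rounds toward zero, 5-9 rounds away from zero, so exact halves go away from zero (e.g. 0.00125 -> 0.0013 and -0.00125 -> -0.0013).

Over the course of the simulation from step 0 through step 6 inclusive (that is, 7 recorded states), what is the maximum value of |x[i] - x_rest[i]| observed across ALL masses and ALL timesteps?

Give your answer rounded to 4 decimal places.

Answer: 4.0000

Derivation:
Step 0: x=[3.0000 8.0000 11.0000 18.0000] v=[0.0000 0.0000 0.0000 0.0000]
Step 1: x=[5.0000 6.0000 15.0000 15.0000] v=[4.0000 -4.0000 8.0000 -6.0000]
Step 2: x=[3.0000 12.0000 10.0000 16.0000] v=[-4.0000 12.0000 -10.0000 2.0000]
Step 3: x=[7.0000 7.0000 13.0000 15.0000] v=[8.0000 -10.0000 6.0000 -2.0000]
Step 4: x=[4.0000 8.0000 12.0000 16.0000] v=[-6.0000 2.0000 -2.0000 2.0000]
Step 5: x=[1.0000 9.0000 11.0000 17.0000] v=[-6.0000 2.0000 -2.0000 2.0000]
Step 6: x=[5.0000 4.0000 14.0000 16.0000] v=[8.0000 -10.0000 6.0000 -2.0000]
Max displacement = 4.0000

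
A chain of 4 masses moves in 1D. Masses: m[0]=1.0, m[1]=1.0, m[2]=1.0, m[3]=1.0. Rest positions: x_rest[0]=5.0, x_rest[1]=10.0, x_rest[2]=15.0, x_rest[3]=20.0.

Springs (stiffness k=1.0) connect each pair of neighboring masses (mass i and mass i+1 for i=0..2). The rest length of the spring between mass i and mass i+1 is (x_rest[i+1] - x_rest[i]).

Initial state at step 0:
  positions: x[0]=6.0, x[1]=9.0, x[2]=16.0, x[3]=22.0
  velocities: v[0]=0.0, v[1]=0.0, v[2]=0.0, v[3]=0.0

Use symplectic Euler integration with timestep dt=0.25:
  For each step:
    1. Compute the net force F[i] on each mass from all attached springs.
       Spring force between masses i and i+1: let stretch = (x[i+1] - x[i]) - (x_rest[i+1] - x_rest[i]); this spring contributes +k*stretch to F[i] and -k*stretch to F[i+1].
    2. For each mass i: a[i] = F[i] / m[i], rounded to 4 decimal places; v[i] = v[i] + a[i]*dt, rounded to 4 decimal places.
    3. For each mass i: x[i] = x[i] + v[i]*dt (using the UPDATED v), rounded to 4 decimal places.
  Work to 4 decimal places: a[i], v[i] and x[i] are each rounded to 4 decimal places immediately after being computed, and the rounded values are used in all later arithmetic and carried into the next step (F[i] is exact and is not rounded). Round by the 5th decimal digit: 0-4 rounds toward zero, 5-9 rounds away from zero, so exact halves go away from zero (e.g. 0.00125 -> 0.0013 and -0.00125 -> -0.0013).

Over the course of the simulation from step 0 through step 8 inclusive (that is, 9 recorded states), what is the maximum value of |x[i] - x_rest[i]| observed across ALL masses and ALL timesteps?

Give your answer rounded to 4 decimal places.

Step 0: x=[6.0000 9.0000 16.0000 22.0000] v=[0.0000 0.0000 0.0000 0.0000]
Step 1: x=[5.8750 9.2500 15.9375 21.9375] v=[-0.5000 1.0000 -0.2500 -0.2500]
Step 2: x=[5.6484 9.7070 15.8320 21.8125] v=[-0.9063 1.8281 -0.4219 -0.5000]
Step 3: x=[5.3630 10.2932 15.7175 21.6262] v=[-1.1417 2.3447 -0.4580 -0.7451]
Step 4: x=[5.0732 10.9103 15.6333 21.3831] v=[-1.1592 2.4682 -0.3369 -0.9723]
Step 5: x=[4.8357 11.4577 15.6133 21.0932] v=[-0.9499 2.1897 -0.0802 -1.1598]
Step 6: x=[4.6996 11.8510 15.6760 20.7733] v=[-0.5444 1.5731 0.2509 -1.2798]
Step 7: x=[4.6980 12.0364 15.8183 20.4473] v=[-0.0066 0.7415 0.5690 -1.3041]
Step 8: x=[4.8425 11.9995 16.0135 20.1445] v=[0.5780 -0.1476 0.7808 -1.2114]
Max displacement = 2.0364

Answer: 2.0364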